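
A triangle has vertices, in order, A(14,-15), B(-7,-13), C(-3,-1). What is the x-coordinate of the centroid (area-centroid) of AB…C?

Apply the surveyor's formula. First the cross-terms c_i = x_i·y_{i+1} − x_{i+1}·y_i:
  -287, -32, 59  ⇒  2A = -260, A = -130.
Then Σ (x_i + x_{i+1})·c_i = -1040, so x̄ = -1040 / (6·(-130)) = 4/3.

4/3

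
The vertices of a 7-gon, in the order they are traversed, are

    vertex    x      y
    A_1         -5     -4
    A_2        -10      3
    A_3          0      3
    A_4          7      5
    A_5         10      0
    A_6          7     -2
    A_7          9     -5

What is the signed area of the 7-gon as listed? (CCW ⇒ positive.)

-127

A_1→A_2: (-5)(3) − (-10)(-4) = -55
A_2→A_3: (-10)(3) − (0)(3) = -30
A_3→A_4: (0)(5) − (7)(3) = -21
A_4→A_5: (7)(0) − (10)(5) = -50
A_5→A_6: (10)(-2) − (7)(0) = -20
A_6→A_7: (7)(-5) − (9)(-2) = -17
A_7→A_1: (9)(-4) − (-5)(-5) = -61
Σ = -254
Signed area = Σ/2 = -127 (negative ⇒ clockwise traversal).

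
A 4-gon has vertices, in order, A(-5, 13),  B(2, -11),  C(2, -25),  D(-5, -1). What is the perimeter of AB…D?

|AB| = √((7)² + (-24)²) = √625 = 25
|BC| = √((0)² + (-14)²) = √196 = 14
|CD| = √((-7)² + (24)²) = √625 = 25
|DA| = √((0)² + (14)²) = √196 = 14
Perimeter = 25 + 14 + 25 + 14 = 78.

78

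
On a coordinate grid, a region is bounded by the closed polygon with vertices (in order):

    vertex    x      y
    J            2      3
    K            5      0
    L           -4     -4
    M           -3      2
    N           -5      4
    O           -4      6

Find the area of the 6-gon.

J→K: (2)(0) − (5)(3) = -15
K→L: (5)(-4) − (-4)(0) = -20
L→M: (-4)(2) − (-3)(-4) = -20
M→N: (-3)(4) − (-5)(2) = -2
N→O: (-5)(6) − (-4)(4) = -14
O→J: (-4)(3) − (2)(6) = -24
Σ = -95
Area = |Σ|/2 = 47.5.

47.5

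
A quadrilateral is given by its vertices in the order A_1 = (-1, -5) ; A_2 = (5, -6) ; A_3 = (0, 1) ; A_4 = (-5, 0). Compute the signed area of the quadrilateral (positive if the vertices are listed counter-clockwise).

Σ = (31) + (5) + (5) + (25) = 66
Signed area = Σ/2 = 33 (positive ⇒ counter-clockwise traversal).

33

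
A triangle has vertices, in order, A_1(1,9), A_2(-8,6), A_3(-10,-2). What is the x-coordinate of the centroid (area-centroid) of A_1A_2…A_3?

Apply the surveyor's formula. First the cross-terms c_i = x_i·y_{i+1} − x_{i+1}·y_i:
  78, 76, -88  ⇒  2A = 66, A = 33.
Then Σ (x_i + x_{i+1})·c_i = -1122, so x̄ = -1122 / (6·33) = -17/3.

-17/3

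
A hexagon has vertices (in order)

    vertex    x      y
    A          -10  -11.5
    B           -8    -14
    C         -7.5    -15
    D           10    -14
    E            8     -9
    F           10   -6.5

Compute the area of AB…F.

Σ = (48) + (15) + (255) + (22) + (38) + (-180) = 198
Area = |Σ|/2 = 99.

99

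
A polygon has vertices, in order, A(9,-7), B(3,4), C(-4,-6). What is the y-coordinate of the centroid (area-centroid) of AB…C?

Apply Gauss's area formula. First the cross-terms c_i = x_i·y_{i+1} − x_{i+1}·y_i:
  57, -2, 82  ⇒  2A = 137, A = 68.5.
Then Σ (y_i + y_{i+1})·c_i = -1233, so ȳ = -1233 / (6·68.5) = -3.

-3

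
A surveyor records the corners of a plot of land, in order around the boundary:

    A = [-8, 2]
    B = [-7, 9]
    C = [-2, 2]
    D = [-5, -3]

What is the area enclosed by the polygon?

Apply Gauss's area formula: 2A = Σ (x_i·y_{i+1} − x_{i+1}·y_i), indices taken mod 4.
Cross-terms: -58, 4, 16, -34  ⇒  Σ = -72
Area = |Σ|/2 = 36.

36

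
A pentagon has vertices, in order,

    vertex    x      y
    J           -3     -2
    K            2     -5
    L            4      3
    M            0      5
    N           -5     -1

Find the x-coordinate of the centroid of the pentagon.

12/97

Apply Gauss's area formula. First the cross-terms c_i = x_i·y_{i+1} − x_{i+1}·y_i:
  19, 26, 20, 25, 7  ⇒  2A = 97, A = 48.5.
Then Σ (x_i + x_{i+1})·c_i = 36, so x̄ = 36 / (6·48.5) = 12/97.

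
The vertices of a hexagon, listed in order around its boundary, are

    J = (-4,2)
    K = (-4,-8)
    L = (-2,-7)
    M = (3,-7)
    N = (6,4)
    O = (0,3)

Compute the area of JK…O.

85.5

Apply Gauss's area formula: 2A = Σ (x_i·y_{i+1} − x_{i+1}·y_i), indices taken mod 6.
Σ = (40) + (12) + (35) + (54) + (18) + (12) = 171
Area = |Σ|/2 = 85.5.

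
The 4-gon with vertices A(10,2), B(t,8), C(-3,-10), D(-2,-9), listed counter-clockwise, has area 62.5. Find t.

6

Write out the shoelace sum; only the two edges meeting at B involve t:
2·Area = [(10·8 − t·2) + (t·(-10) − (-3)·8)] + 93
       = -12·t + 197 = 125
⇒ t = 6.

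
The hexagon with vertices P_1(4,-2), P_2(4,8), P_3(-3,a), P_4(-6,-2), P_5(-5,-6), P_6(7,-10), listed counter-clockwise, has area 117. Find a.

Write out the shoelace sum; only the two edges meeting at P_3 involve a:
2·Area = [(4·a − (-3)·8) + ((-3)·(-2) − (-6)·a)] + 184
       = 10·a + 214 = 234
⇒ a = 2.

2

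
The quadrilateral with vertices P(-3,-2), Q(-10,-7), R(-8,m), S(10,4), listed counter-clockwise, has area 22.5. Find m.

Write out the shoelace sum; only the two edges meeting at R involve m:
2·Area = [((-10)·m − (-8)·(-7)) + ((-8)·4 − 10·m)] + -7
       = -20·m + -95 = 45
⇒ m = -7.

-7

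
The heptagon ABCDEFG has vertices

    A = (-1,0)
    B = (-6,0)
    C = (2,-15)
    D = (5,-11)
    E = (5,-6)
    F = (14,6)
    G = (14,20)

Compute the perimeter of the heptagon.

|AB| = √((-5)² + (0)²) = √25 = 5
|BC| = √((8)² + (-15)²) = √289 = 17
|CD| = √((3)² + (4)²) = √25 = 5
|DE| = √((0)² + (5)²) = √25 = 5
|EF| = √((9)² + (12)²) = √225 = 15
|FG| = √((0)² + (14)²) = √196 = 14
|GA| = √((-15)² + (-20)²) = √625 = 25
Perimeter = 5 + 17 + 5 + 5 + 15 + 14 + 25 = 86.

86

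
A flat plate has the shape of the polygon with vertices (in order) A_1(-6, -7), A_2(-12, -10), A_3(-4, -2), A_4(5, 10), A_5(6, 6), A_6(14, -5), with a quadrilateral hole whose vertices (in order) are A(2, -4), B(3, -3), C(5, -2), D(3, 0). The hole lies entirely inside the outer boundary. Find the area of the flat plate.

Outer boundary:
Σ = (-24) + (-16) + (-30) + (-30) + (-114) + (-128) = -342
Area = |Σ|/2 = 171.
Hole:
Σ = (6) + (9) + (6) + (-12) = 9
Area = |Σ|/2 = 4.5.
Net area = 171 − 4.5 = 166.5.

166.5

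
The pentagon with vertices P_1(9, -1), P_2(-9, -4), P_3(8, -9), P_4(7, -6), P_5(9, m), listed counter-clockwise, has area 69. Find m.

Write out the shoelace sum; only the two edges meeting at P_5 involve m:
2·Area = [(7·m − 9·(-6)) + (9·(-1) − 9·m)] + 83
       = -2·m + 128 = 138
⇒ m = -5.

-5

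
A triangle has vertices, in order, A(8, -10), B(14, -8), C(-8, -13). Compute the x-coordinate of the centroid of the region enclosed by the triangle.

14/3

Apply Gauss's area formula. First the cross-terms c_i = x_i·y_{i+1} − x_{i+1}·y_i:
  76, -246, 184  ⇒  2A = 14, A = 7.
Then Σ (x_i + x_{i+1})·c_i = 196, so x̄ = 196 / (6·7) = 14/3.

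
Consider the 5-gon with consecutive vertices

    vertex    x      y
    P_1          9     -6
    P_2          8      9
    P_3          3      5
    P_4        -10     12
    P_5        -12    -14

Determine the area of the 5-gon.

Apply the surveyor's formula: 2A = Σ (x_i·y_{i+1} − x_{i+1}·y_i), indices taken mod 5.
Σ = (129) + (13) + (86) + (284) + (198) = 710
Area = |Σ|/2 = 355.

355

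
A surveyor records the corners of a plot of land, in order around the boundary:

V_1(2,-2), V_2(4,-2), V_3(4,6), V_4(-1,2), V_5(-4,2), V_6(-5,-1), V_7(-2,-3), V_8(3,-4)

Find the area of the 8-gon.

51

Σ = (4) + (32) + (14) + (6) + (14) + (13) + (17) + (2) = 102
Area = |Σ|/2 = 51.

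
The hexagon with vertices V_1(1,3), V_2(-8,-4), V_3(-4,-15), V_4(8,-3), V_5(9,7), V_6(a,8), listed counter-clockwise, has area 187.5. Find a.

The doubled signed area Σ (x_i y_{i+1} − x_{i+1} y_i) is linear in a.
With a=0 it equals 403; the coefficient of a is -4 (from the two edges through V_6).
So -4·a + 403 = 2·187.5 = 375 ⇒ a = 7.

7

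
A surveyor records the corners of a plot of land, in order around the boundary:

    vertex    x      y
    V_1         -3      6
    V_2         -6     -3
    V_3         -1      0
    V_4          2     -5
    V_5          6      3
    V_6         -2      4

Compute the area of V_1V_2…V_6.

Apply the shoelace (surveyor's) formula: 2A = Σ (x_i·y_{i+1} − x_{i+1}·y_i), indices taken mod 6.
Σ = (45) + (-3) + (5) + (36) + (30) + (0) = 113
Area = |Σ|/2 = 56.5.

56.5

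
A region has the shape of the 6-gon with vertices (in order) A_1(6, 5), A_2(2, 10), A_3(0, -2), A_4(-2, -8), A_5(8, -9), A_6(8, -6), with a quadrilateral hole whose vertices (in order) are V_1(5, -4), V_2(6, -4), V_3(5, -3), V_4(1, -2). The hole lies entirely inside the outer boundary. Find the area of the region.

Outer boundary:
Apply the surveyor's formula: 2A = Σ (x_i·y_{i+1} − x_{i+1}·y_i), indices taken mod 6.
Σ = (50) + (-4) + (-4) + (82) + (24) + (76) = 224
Area = |Σ|/2 = 112.
Hole:
Apply the surveyor's formula: 2A = Σ (x_i·y_{i+1} − x_{i+1}·y_i), indices taken mod 4.
V_1→V_2: (5)(-4) − (6)(-4) = 4
V_2→V_3: (6)(-3) − (5)(-4) = 2
V_3→V_4: (5)(-2) − (1)(-3) = -7
V_4→V_1: (1)(-4) − (5)(-2) = 6
Σ = 5
Area = |Σ|/2 = 2.5.
Net area = 112 − 2.5 = 109.5.

109.5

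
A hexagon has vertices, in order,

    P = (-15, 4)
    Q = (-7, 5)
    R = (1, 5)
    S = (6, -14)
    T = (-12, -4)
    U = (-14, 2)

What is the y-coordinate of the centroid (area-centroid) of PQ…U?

Apply the shoelace (surveyor's) formula. First the cross-terms c_i = x_i·y_{i+1} − x_{i+1}·y_i:
  -47, -40, -44, -192, -80, -26  ⇒  2A = -429, A = -214.5.
Then Σ (y_i + y_{i+1})·c_i = 3033, so ȳ = 3033 / (6·(-214.5)) = -337/143.

-337/143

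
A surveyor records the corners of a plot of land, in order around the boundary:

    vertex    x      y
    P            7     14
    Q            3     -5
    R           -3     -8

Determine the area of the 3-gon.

51

Apply the shoelace formula: 2A = Σ (x_i·y_{i+1} − x_{i+1}·y_i), indices taken mod 3.
Σ = (-77) + (-39) + (14) = -102
Area = |Σ|/2 = 51.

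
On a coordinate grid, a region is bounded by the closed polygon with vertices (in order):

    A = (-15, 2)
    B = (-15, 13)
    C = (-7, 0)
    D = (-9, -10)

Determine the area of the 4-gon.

86

Apply Gauss's area formula: 2A = Σ (x_i·y_{i+1} − x_{i+1}·y_i), indices taken mod 4.
Σ = (-165) + (91) + (70) + (-168) = -172
Area = |Σ|/2 = 86.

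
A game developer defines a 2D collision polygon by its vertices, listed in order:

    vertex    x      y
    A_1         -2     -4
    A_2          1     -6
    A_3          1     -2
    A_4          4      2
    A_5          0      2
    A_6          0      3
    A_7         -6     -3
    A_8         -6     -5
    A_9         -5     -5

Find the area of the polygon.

41.5

Apply the shoelace (surveyor's) formula: 2A = Σ (x_i·y_{i+1} − x_{i+1}·y_i), indices taken mod 9.
Σ = (16) + (4) + (10) + (8) + (0) + (18) + (12) + (5) + (10) = 83
Area = |Σ|/2 = 41.5.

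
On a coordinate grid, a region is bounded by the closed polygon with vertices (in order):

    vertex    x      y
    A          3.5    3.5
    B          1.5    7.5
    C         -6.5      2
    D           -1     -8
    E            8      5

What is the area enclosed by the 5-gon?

Σ = (21) + (51.75) + (54) + (59) + (10.5) = 196.25
Area = |Σ|/2 = 98.125.

98.125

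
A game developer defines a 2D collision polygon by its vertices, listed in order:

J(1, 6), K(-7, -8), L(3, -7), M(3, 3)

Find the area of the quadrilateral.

Apply the shoelace formula: 2A = Σ (x_i·y_{i+1} − x_{i+1}·y_i), indices taken mod 4.
Σ = (34) + (73) + (30) + (15) = 152
Area = |Σ|/2 = 76.

76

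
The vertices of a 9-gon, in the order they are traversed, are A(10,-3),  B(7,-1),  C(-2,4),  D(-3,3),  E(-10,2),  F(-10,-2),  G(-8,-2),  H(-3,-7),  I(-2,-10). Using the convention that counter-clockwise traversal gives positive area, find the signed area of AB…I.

Apply Gauss's area formula: 2A = Σ (x_i·y_{i+1} − x_{i+1}·y_i), indices taken mod 9.
Cross-terms: 11, 26, 6, 24, 40, 4, 50, 16, 106  ⇒  Σ = 283
Signed area = Σ/2 = 141.5 (positive ⇒ counter-clockwise traversal).

141.5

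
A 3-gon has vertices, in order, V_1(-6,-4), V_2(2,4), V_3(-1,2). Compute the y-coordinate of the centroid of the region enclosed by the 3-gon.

2/3

Apply Gauss's area formula. First the cross-terms c_i = x_i·y_{i+1} − x_{i+1}·y_i:
  -16, 8, 16  ⇒  2A = 8, A = 4.
Then Σ (y_i + y_{i+1})·c_i = 16, so ȳ = 16 / (6·4) = 2/3.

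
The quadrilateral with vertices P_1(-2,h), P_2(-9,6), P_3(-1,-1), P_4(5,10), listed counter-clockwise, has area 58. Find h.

The doubled signed area Σ (x_i y_{i+1} − x_{i+1} y_i) is linear in h.
With h=0 it equals 18; the coefficient of h is 14 (from the two edges through P_1).
So 14·h + 18 = 2·58 = 116 ⇒ h = 7.

7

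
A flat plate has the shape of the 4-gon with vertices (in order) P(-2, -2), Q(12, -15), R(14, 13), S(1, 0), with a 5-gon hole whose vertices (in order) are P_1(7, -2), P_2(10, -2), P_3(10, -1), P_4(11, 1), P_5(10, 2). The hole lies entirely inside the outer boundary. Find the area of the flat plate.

Outer boundary:
Cross-terms: 54, 366, -13, -2  ⇒  Σ = 405
Area = |Σ|/2 = 202.5.
Hole:
Apply Gauss's area formula: 2A = Σ (x_i·y_{i+1} − x_{i+1}·y_i), indices taken mod 5.
Σ = (6) + (10) + (21) + (12) + (-34) = 15
Area = |Σ|/2 = 7.5.
Net area = 202.5 − 7.5 = 195.

195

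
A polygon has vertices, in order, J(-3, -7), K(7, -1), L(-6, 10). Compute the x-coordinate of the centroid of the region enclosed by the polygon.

Apply the surveyor's formula. First the cross-terms c_i = x_i·y_{i+1} − x_{i+1}·y_i:
  52, 64, 72  ⇒  2A = 188, A = 94.
Then Σ (x_i + x_{i+1})·c_i = -376, so x̄ = -376 / (6·94) = -2/3.

-2/3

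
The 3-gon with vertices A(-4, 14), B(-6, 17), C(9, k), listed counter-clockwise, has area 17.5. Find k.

-23

The doubled signed area Σ (x_i y_{i+1} − x_{i+1} y_i) is linear in k.
With k=0 it equals -11; the coefficient of k is -2 (from the two edges through C).
So -2·k + -11 = 2·17.5 = 35 ⇒ k = -23.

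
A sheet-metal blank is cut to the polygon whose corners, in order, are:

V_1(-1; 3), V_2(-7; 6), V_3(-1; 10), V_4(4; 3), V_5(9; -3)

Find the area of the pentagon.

53.5

Apply the surveyor's formula: 2A = Σ (x_i·y_{i+1} − x_{i+1}·y_i), indices taken mod 5.
Σ = (15) + (-64) + (-43) + (-39) + (24) = -107
Area = |Σ|/2 = 53.5.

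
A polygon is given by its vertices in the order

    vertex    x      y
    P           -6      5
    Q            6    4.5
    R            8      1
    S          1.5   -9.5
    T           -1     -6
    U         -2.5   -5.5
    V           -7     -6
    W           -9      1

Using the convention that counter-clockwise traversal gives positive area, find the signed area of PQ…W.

-158

Apply the shoelace (surveyor's) formula: 2A = Σ (x_i·y_{i+1} − x_{i+1}·y_i), indices taken mod 8.
Cross-terms: -57, -30, -77.5, -18.5, -9.5, -23.5, -61, -39  ⇒  Σ = -316
Signed area = Σ/2 = -158 (negative ⇒ clockwise traversal).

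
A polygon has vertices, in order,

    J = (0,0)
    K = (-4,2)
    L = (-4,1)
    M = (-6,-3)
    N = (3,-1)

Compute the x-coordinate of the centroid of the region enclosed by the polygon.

-257/111

Apply Gauss's area formula. First the cross-terms c_i = x_i·y_{i+1} − x_{i+1}·y_i:
  0, 4, 18, 15, 0  ⇒  2A = 37, A = 18.5.
Then Σ (x_i + x_{i+1})·c_i = -257, so x̄ = -257 / (6·18.5) = -257/111.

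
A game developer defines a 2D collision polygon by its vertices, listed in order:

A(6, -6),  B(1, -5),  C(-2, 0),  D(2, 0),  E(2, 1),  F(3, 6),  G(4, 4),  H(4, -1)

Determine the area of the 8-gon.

36.5

Σ = (-24) + (-10) + (0) + (2) + (9) + (-12) + (-20) + (-18) = -73
Area = |Σ|/2 = 36.5.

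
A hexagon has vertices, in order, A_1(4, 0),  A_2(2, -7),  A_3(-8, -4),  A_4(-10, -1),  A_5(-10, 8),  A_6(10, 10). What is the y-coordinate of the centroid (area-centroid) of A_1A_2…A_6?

Apply the surveyor's formula. First the cross-terms c_i = x_i·y_{i+1} − x_{i+1}·y_i:
  -28, -64, -32, -90, -180, -40  ⇒  2A = -434, A = -217.
Then Σ (y_i + y_{i+1})·c_i = -3210, so ȳ = -3210 / (6·(-217)) = 535/217.

535/217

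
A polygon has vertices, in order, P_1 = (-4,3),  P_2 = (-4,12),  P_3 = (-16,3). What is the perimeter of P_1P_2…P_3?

|P_1P_2| = √((0)² + (9)²) = √81 = 9
|P_2P_3| = √((-12)² + (-9)²) = √225 = 15
|P_3P_1| = √((12)² + (0)²) = √144 = 12
Perimeter = 9 + 15 + 12 = 36.

36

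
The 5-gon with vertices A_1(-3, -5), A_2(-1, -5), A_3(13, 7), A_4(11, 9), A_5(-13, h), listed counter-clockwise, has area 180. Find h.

The doubled signed area Σ (x_i y_{i+1} − x_{i+1} y_i) is linear in h.
With h=0 it equals 290; the coefficient of h is 14 (from the two edges through A_5).
So 14·h + 290 = 2·180 = 360 ⇒ h = 5.

5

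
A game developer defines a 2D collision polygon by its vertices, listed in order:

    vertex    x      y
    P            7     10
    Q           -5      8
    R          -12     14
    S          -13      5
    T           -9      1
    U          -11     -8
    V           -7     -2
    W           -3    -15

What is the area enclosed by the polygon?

254.5

Apply the shoelace (surveyor's) formula: 2A = Σ (x_i·y_{i+1} − x_{i+1}·y_i), indices taken mod 8.
P→Q: (7)(8) − (-5)(10) = 106
Q→R: (-5)(14) − (-12)(8) = 26
R→S: (-12)(5) − (-13)(14) = 122
S→T: (-13)(1) − (-9)(5) = 32
T→U: (-9)(-8) − (-11)(1) = 83
U→V: (-11)(-2) − (-7)(-8) = -34
V→W: (-7)(-15) − (-3)(-2) = 99
W→P: (-3)(10) − (7)(-15) = 75
Σ = 509
Area = |Σ|/2 = 254.5.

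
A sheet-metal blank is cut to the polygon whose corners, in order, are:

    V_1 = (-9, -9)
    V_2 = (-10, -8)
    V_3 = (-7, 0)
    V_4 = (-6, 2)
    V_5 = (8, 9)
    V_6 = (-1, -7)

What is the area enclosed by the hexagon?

129.5

V_1→V_2: (-9)(-8) − (-10)(-9) = -18
V_2→V_3: (-10)(0) − (-7)(-8) = -56
V_3→V_4: (-7)(2) − (-6)(0) = -14
V_4→V_5: (-6)(9) − (8)(2) = -70
V_5→V_6: (8)(-7) − (-1)(9) = -47
V_6→V_1: (-1)(-9) − (-9)(-7) = -54
Σ = -259
Area = |Σ|/2 = 129.5.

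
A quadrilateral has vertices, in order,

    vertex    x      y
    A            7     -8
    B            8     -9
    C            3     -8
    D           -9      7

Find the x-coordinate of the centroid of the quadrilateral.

0.6875

Apply the shoelace formula. First the cross-terms c_i = x_i·y_{i+1} − x_{i+1}·y_i:
  1, -37, -51, 23  ⇒  2A = -64, A = -32.
Then Σ (x_i + x_{i+1})·c_i = -132, so x̄ = -132 / (6·(-32)) = 0.6875.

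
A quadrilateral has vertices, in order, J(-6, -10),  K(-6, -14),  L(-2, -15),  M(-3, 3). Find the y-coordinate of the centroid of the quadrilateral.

-2098/249

Apply the shoelace (surveyor's) formula. First the cross-terms c_i = x_i·y_{i+1} − x_{i+1}·y_i:
  24, 62, -51, 48  ⇒  2A = 83, A = 41.5.
Then Σ (y_i + y_{i+1})·c_i = -2098, so ȳ = -2098 / (6·41.5) = -2098/249.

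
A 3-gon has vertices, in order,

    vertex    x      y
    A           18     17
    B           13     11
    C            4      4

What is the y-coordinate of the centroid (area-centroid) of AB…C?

32/3

Apply the shoelace formula. First the cross-terms c_i = x_i·y_{i+1} − x_{i+1}·y_i:
  -23, 8, -4  ⇒  2A = -19, A = -9.5.
Then Σ (y_i + y_{i+1})·c_i = -608, so ȳ = -608 / (6·(-9.5)) = 32/3.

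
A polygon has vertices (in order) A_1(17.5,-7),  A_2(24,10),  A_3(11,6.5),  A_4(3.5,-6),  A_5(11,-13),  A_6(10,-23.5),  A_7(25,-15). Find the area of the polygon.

358.625

Σ = (343) + (46) + (-88.75) + (20.5) + (-128.5) + (437.5) + (87.5) = 717.25
Area = |Σ|/2 = 358.625.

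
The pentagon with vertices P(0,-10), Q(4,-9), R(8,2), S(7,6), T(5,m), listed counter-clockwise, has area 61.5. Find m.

The doubled signed area Σ (x_i y_{i+1} − x_{i+1} y_i) is linear in m.
With m=0 it equals 74; the coefficient of m is 7 (from the two edges through T).
So 7·m + 74 = 2·61.5 = 123 ⇒ m = 7.

7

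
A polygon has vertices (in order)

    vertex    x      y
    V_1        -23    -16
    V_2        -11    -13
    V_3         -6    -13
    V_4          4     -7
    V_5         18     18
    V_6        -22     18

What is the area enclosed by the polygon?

Apply Gauss's area formula: 2A = Σ (x_i·y_{i+1} − x_{i+1}·y_i), indices taken mod 6.
V_1→V_2: (-23)(-13) − (-11)(-16) = 123
V_2→V_3: (-11)(-13) − (-6)(-13) = 65
V_3→V_4: (-6)(-7) − (4)(-13) = 94
V_4→V_5: (4)(18) − (18)(-7) = 198
V_5→V_6: (18)(18) − (-22)(18) = 720
V_6→V_1: (-22)(-16) − (-23)(18) = 766
Σ = 1966
Area = |Σ|/2 = 983.

983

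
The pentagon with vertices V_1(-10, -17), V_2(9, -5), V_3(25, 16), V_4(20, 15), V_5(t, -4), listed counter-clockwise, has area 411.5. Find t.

Write out the shoelace sum; only the two edges meeting at V_5 involve t:
2·Area = [(20·(-4) − t·15) + (t·(-17) − (-10)·(-4))] + 527
       = -32·t + 407 = 823
⇒ t = -13.

-13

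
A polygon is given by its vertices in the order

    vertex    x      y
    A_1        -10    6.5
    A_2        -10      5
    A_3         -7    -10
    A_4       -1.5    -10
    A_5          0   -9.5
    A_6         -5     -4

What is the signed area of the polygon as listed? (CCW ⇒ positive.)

Σ = (15) + (135) + (55) + (14.25) + (-47.5) + (-72.5) = 99.25
Signed area = Σ/2 = 49.625 (positive ⇒ counter-clockwise traversal).

49.625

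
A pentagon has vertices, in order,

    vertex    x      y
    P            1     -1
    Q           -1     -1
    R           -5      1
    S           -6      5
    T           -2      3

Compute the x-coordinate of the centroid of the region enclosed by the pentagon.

-155/54

Apply the shoelace (surveyor's) formula. First the cross-terms c_i = x_i·y_{i+1} − x_{i+1}·y_i:
  -2, -6, -19, -8, -1  ⇒  2A = -36, A = -18.
Then Σ (x_i + x_{i+1})·c_i = 310, so x̄ = 310 / (6·(-18)) = -155/54.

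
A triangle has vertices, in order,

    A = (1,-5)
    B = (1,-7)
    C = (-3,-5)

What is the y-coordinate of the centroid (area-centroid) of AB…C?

-17/3

Apply the shoelace formula. First the cross-terms c_i = x_i·y_{i+1} − x_{i+1}·y_i:
  -2, -26, 20  ⇒  2A = -8, A = -4.
Then Σ (y_i + y_{i+1})·c_i = 136, so ȳ = 136 / (6·(-4)) = -17/3.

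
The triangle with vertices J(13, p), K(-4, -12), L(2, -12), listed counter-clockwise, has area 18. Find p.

-6

The doubled signed area Σ (x_i y_{i+1} − x_{i+1} y_i) is linear in p.
With p=0 it equals 72; the coefficient of p is 6 (from the two edges through J).
So 6·p + 72 = 2·18 = 36 ⇒ p = -6.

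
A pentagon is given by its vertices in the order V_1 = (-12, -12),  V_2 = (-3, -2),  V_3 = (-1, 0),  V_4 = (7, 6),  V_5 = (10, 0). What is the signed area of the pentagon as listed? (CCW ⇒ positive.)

Apply the surveyor's formula: 2A = Σ (x_i·y_{i+1} − x_{i+1}·y_i), indices taken mod 5.
Σ = (-12) + (-2) + (-6) + (-60) + (-120) = -200
Signed area = Σ/2 = -100 (negative ⇒ clockwise traversal).

-100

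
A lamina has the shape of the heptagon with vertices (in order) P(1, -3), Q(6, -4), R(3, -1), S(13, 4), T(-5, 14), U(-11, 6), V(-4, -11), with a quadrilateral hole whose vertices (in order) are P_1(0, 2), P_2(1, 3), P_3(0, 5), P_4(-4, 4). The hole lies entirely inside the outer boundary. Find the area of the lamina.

Outer boundary:
Apply the shoelace (surveyor's) formula: 2A = Σ (x_i·y_{i+1} − x_{i+1}·y_i), indices taken mod 7.
Σ = (14) + (6) + (25) + (202) + (124) + (145) + (23) = 539
Area = |Σ|/2 = 269.5.
Hole:
Apply the shoelace formula: 2A = Σ (x_i·y_{i+1} − x_{i+1}·y_i), indices taken mod 4.
Σ = (-2) + (5) + (20) + (-8) = 15
Area = |Σ|/2 = 7.5.
Net area = 269.5 − 7.5 = 262.

262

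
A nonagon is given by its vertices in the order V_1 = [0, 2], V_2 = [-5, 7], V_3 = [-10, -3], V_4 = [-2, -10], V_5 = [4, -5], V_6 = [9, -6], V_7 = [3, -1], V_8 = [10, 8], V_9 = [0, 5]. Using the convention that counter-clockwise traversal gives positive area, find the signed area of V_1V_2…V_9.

176.5

Apply the shoelace formula: 2A = Σ (x_i·y_{i+1} − x_{i+1}·y_i), indices taken mod 9.
Σ = (10) + (85) + (94) + (50) + (21) + (9) + (34) + (50) + (0) = 353
Signed area = Σ/2 = 176.5 (positive ⇒ counter-clockwise traversal).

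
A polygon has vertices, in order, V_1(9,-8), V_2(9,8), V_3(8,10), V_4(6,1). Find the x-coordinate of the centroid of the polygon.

1451/183

Apply Gauss's area formula. First the cross-terms c_i = x_i·y_{i+1} − x_{i+1}·y_i:
  144, 26, -52, -57  ⇒  2A = 61, A = 30.5.
Then Σ (x_i + x_{i+1})·c_i = 1451, so x̄ = 1451 / (6·30.5) = 1451/183.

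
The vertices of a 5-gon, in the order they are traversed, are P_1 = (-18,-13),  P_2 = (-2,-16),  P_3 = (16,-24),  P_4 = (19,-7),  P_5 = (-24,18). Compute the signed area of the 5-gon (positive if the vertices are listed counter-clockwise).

860

Σ = (262) + (304) + (344) + (174) + (636) = 1720
Signed area = Σ/2 = 860 (positive ⇒ counter-clockwise traversal).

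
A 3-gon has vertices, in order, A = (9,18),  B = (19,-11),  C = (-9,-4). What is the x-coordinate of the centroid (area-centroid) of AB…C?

Apply the surveyor's formula. First the cross-terms c_i = x_i·y_{i+1} − x_{i+1}·y_i:
  -441, -175, -126  ⇒  2A = -742, A = -371.
Then Σ (x_i + x_{i+1})·c_i = -14098, so x̄ = -14098 / (6·(-371)) = 19/3.

19/3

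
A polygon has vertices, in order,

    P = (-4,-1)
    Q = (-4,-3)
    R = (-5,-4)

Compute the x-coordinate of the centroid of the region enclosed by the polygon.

Apply the surveyor's formula. First the cross-terms c_i = x_i·y_{i+1} − x_{i+1}·y_i:
  8, 1, -11  ⇒  2A = -2, A = -1.
Then Σ (x_i + x_{i+1})·c_i = 26, so x̄ = 26 / (6·(-1)) = -13/3.

-13/3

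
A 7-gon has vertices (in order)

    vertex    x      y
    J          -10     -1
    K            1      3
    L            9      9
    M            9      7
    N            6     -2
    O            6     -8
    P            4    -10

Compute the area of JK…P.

Σ = (-29) + (-18) + (-18) + (-60) + (-36) + (-28) + (-104) = -293
Area = |Σ|/2 = 146.5.

146.5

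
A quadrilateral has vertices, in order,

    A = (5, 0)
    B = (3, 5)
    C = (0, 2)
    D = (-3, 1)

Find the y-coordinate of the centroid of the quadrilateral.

1.875

Apply the surveyor's formula. First the cross-terms c_i = x_i·y_{i+1} − x_{i+1}·y_i:
  25, 6, 6, -5  ⇒  2A = 32, A = 16.
Then Σ (y_i + y_{i+1})·c_i = 180, so ȳ = 180 / (6·16) = 1.875.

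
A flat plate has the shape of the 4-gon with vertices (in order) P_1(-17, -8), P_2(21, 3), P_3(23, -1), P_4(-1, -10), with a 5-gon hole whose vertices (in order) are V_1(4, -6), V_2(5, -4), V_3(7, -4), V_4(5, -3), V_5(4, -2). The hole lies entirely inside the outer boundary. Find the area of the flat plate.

179.5

Outer boundary:
Σ = (117) + (-90) + (-231) + (-162) = -366
Area = |Σ|/2 = 183.
Hole:
Apply the shoelace formula: 2A = Σ (x_i·y_{i+1} − x_{i+1}·y_i), indices taken mod 5.
V_1→V_2: (4)(-4) − (5)(-6) = 14
V_2→V_3: (5)(-4) − (7)(-4) = 8
V_3→V_4: (7)(-3) − (5)(-4) = -1
V_4→V_5: (5)(-2) − (4)(-3) = 2
V_5→V_1: (4)(-6) − (4)(-2) = -16
Σ = 7
Area = |Σ|/2 = 3.5.
Net area = 183 − 3.5 = 179.5.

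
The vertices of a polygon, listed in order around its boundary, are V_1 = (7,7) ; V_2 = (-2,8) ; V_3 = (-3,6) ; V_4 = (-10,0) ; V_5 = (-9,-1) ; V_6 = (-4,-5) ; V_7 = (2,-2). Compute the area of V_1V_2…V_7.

V_1→V_2: (7)(8) − (-2)(7) = 70
V_2→V_3: (-2)(6) − (-3)(8) = 12
V_3→V_4: (-3)(0) − (-10)(6) = 60
V_4→V_5: (-10)(-1) − (-9)(0) = 10
V_5→V_6: (-9)(-5) − (-4)(-1) = 41
V_6→V_7: (-4)(-2) − (2)(-5) = 18
V_7→V_1: (2)(7) − (7)(-2) = 28
Σ = 239
Area = |Σ|/2 = 119.5.

119.5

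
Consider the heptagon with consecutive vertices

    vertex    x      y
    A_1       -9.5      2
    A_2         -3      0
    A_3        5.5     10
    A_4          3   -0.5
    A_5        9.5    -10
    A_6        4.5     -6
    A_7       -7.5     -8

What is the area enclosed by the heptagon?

133

Apply the shoelace (surveyor's) formula: 2A = Σ (x_i·y_{i+1} − x_{i+1}·y_i), indices taken mod 7.
Cross-terms: 6, -30, -32.75, -25.25, -12, -81, -91  ⇒  Σ = -266
Area = |Σ|/2 = 133.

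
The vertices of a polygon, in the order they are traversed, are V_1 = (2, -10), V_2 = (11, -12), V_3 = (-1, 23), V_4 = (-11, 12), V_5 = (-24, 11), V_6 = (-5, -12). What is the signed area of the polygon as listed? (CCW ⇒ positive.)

Apply the surveyor's formula: 2A = Σ (x_i·y_{i+1} − x_{i+1}·y_i), indices taken mod 6.
V_1→V_2: (2)(-12) − (11)(-10) = 86
V_2→V_3: (11)(23) − (-1)(-12) = 241
V_3→V_4: (-1)(12) − (-11)(23) = 241
V_4→V_5: (-11)(11) − (-24)(12) = 167
V_5→V_6: (-24)(-12) − (-5)(11) = 343
V_6→V_1: (-5)(-10) − (2)(-12) = 74
Σ = 1152
Signed area = Σ/2 = 576 (positive ⇒ counter-clockwise traversal).

576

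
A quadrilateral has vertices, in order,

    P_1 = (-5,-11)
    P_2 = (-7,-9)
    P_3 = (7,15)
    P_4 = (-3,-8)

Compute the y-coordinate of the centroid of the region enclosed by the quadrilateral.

-37/23

Apply the shoelace formula. First the cross-terms c_i = x_i·y_{i+1} − x_{i+1}·y_i:
  -32, -42, -11, -7  ⇒  2A = -92, A = -46.
Then Σ (y_i + y_{i+1})·c_i = 444, so ȳ = 444 / (6·(-46)) = -37/23.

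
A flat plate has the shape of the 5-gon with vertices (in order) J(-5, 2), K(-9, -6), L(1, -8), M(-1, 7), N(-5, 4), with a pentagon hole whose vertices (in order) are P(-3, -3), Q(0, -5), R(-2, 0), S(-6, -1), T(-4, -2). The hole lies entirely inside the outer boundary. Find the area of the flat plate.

Outer boundary:
Apply the shoelace (surveyor's) formula: 2A = Σ (x_i·y_{i+1} − x_{i+1}·y_i), indices taken mod 5.
Σ = (48) + (78) + (-1) + (31) + (10) = 166
Area = |Σ|/2 = 83.
Hole:
Σ = (15) + (-10) + (2) + (8) + (6) = 21
Area = |Σ|/2 = 10.5.
Net area = 83 − 10.5 = 72.5.

72.5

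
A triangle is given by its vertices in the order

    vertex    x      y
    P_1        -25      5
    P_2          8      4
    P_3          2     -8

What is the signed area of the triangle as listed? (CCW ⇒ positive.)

Apply the surveyor's formula: 2A = Σ (x_i·y_{i+1} − x_{i+1}·y_i), indices taken mod 3.
Cross-terms: -140, -72, -190  ⇒  Σ = -402
Signed area = Σ/2 = -201 (negative ⇒ clockwise traversal).

-201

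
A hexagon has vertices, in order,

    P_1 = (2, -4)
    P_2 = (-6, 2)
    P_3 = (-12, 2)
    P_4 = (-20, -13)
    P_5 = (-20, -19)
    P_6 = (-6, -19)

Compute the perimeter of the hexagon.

70

|P_1P_2| = √((-8)² + (6)²) = √100 = 10
|P_2P_3| = √((-6)² + (0)²) = √36 = 6
|P_3P_4| = √((-8)² + (-15)²) = √289 = 17
|P_4P_5| = √((0)² + (-6)²) = √36 = 6
|P_5P_6| = √((14)² + (0)²) = √196 = 14
|P_6P_1| = √((8)² + (15)²) = √289 = 17
Perimeter = 10 + 6 + 17 + 6 + 14 + 17 = 70.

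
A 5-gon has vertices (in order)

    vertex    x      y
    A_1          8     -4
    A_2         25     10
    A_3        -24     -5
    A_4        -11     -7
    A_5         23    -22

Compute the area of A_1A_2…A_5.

Apply Gauss's area formula: 2A = Σ (x_i·y_{i+1} − x_{i+1}·y_i), indices taken mod 5.
Cross-terms: 180, 115, 113, 403, 84  ⇒  Σ = 895
Area = |Σ|/2 = 447.5.

447.5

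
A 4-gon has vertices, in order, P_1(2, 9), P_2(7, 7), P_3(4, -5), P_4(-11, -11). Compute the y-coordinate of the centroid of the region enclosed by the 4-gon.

-23/24

Apply Gauss's area formula. First the cross-terms c_i = x_i·y_{i+1} − x_{i+1}·y_i:
  -49, -63, -99, -77  ⇒  2A = -288, A = -144.
Then Σ (y_i + y_{i+1})·c_i = 828, so ȳ = 828 / (6·(-144)) = -23/24.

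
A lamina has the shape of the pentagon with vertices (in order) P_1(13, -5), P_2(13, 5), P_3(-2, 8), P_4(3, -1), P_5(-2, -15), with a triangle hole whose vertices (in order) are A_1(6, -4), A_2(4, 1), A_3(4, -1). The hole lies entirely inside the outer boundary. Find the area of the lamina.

188

Outer boundary:
Cross-terms: 130, 114, -22, -47, 205  ⇒  Σ = 380
Area = |Σ|/2 = 190.
Hole:
Apply the shoelace (surveyor's) formula: 2A = Σ (x_i·y_{i+1} − x_{i+1}·y_i), indices taken mod 3.
Σ = (22) + (-8) + (-10) = 4
Area = |Σ|/2 = 2.
Net area = 190 − 2 = 188.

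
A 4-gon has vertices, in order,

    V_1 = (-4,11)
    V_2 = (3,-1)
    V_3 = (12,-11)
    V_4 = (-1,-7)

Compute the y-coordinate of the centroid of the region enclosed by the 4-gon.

-379/138

Apply the shoelace (surveyor's) formula. First the cross-terms c_i = x_i·y_{i+1} − x_{i+1}·y_i:
  -29, -21, -95, -39  ⇒  2A = -184, A = -92.
Then Σ (y_i + y_{i+1})·c_i = 1516, so ȳ = 1516 / (6·(-92)) = -379/138.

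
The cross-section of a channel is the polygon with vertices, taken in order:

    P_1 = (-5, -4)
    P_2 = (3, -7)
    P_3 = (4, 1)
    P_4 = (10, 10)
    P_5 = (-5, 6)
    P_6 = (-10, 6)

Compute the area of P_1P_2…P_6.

Apply the shoelace (surveyor's) formula: 2A = Σ (x_i·y_{i+1} − x_{i+1}·y_i), indices taken mod 6.
Σ = (47) + (31) + (30) + (110) + (30) + (70) = 318
Area = |Σ|/2 = 159.

159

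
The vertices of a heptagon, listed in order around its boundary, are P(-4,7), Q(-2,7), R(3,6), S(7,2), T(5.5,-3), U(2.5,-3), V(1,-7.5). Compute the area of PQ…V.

Apply the shoelace (surveyor's) formula: 2A = Σ (x_i·y_{i+1} − x_{i+1}·y_i), indices taken mod 7.
Σ = (-14) + (-33) + (-36) + (-32) + (-9) + (-15.75) + (-23) = -162.75
Area = |Σ|/2 = 81.375.

81.375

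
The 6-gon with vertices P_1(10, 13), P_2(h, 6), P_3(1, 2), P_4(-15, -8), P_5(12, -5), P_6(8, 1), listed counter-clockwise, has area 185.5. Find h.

2

Write out the shoelace sum; only the two edges meeting at P_2 involve h:
2·Area = [(10·6 − h·13) + (h·2 − 1·6)] + 339
       = -11·h + 393 = 371
⇒ h = 2.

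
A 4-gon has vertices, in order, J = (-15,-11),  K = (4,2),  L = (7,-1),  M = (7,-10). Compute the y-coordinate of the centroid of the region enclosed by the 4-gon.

-886/147

Apply the shoelace formula. First the cross-terms c_i = x_i·y_{i+1} − x_{i+1}·y_i:
  14, -18, -63, -227  ⇒  2A = -294, A = -147.
Then Σ (y_i + y_{i+1})·c_i = 5316, so ȳ = 5316 / (6·(-147)) = -886/147.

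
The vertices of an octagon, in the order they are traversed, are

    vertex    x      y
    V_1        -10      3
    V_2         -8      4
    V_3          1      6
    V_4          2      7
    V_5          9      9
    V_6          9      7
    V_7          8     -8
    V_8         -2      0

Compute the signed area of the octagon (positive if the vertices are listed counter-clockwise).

V_1→V_2: (-10)(4) − (-8)(3) = -16
V_2→V_3: (-8)(6) − (1)(4) = -52
V_3→V_4: (1)(7) − (2)(6) = -5
V_4→V_5: (2)(9) − (9)(7) = -45
V_5→V_6: (9)(7) − (9)(9) = -18
V_6→V_7: (9)(-8) − (8)(7) = -128
V_7→V_8: (8)(0) − (-2)(-8) = -16
V_8→V_1: (-2)(3) − (-10)(0) = -6
Σ = -286
Signed area = Σ/2 = -143 (negative ⇒ clockwise traversal).

-143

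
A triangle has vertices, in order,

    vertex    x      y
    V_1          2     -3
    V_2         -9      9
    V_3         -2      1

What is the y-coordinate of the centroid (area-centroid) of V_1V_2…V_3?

7/3

Apply Gauss's area formula. First the cross-terms c_i = x_i·y_{i+1} − x_{i+1}·y_i:
  -9, 9, 4  ⇒  2A = 4, A = 2.
Then Σ (y_i + y_{i+1})·c_i = 28, so ȳ = 28 / (6·2) = 7/3.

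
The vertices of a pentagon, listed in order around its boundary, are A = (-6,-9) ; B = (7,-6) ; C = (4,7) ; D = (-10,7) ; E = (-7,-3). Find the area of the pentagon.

Apply the shoelace formula: 2A = Σ (x_i·y_{i+1} − x_{i+1}·y_i), indices taken mod 5.
A→B: (-6)(-6) − (7)(-9) = 99
B→C: (7)(7) − (4)(-6) = 73
C→D: (4)(7) − (-10)(7) = 98
D→E: (-10)(-3) − (-7)(7) = 79
E→A: (-7)(-9) − (-6)(-3) = 45
Σ = 394
Area = |Σ|/2 = 197.

197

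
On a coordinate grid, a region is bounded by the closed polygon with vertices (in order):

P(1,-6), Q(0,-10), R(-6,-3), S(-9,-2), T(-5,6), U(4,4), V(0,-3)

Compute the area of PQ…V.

101

Cross-terms: -10, -60, -15, -64, -44, -12, 3  ⇒  Σ = -202
Area = |Σ|/2 = 101.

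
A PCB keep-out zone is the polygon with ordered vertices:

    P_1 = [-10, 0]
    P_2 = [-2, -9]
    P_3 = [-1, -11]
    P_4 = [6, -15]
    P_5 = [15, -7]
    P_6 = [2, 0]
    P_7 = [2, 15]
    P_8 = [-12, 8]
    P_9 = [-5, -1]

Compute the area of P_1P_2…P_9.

Apply the surveyor's formula: 2A = Σ (x_i·y_{i+1} − x_{i+1}·y_i), indices taken mod 9.
Σ = (90) + (13) + (81) + (183) + (14) + (30) + (196) + (52) + (-10) = 649
Area = |Σ|/2 = 324.5.

324.5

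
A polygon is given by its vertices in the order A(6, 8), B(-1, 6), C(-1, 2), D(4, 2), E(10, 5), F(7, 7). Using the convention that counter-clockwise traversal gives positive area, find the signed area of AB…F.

Apply Gauss's area formula: 2A = Σ (x_i·y_{i+1} − x_{i+1}·y_i), indices taken mod 6.
Σ = (44) + (4) + (-10) + (0) + (35) + (14) = 87
Signed area = Σ/2 = 43.5 (positive ⇒ counter-clockwise traversal).

43.5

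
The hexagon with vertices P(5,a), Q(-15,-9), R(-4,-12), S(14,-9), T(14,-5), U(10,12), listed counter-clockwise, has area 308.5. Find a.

4

Write out the shoelace sum; only the two edges meeting at P involve a:
2·Area = [(10·a − 5·12) + (5·(-9) − (-15)·a)] + 622
       = 25·a + 517 = 617
⇒ a = 4.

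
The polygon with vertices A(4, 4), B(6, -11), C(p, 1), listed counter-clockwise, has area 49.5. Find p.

Write out the shoelace sum; only the two edges meeting at C involve p:
2·Area = [(6·1 − p·(-11)) + (p·4 − 4·1)] + -68
       = 15·p + -66 = 99
⇒ p = 11.

11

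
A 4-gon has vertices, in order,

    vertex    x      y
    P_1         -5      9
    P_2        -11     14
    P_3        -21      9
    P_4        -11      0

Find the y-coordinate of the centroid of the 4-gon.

23/3

Apply the shoelace (surveyor's) formula. First the cross-terms c_i = x_i·y_{i+1} − x_{i+1}·y_i:
  29, 195, 99, -99  ⇒  2A = 224, A = 112.
Then Σ (y_i + y_{i+1})·c_i = 5152, so ȳ = 5152 / (6·112) = 23/3.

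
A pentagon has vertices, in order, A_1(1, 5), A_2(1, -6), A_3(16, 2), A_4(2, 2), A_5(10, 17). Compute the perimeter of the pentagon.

74

|A_1A_2| = √((0)² + (-11)²) = √121 = 11
|A_2A_3| = √((15)² + (8)²) = √289 = 17
|A_3A_4| = √((-14)² + (0)²) = √196 = 14
|A_4A_5| = √((8)² + (15)²) = √289 = 17
|A_5A_1| = √((-9)² + (-12)²) = √225 = 15
Perimeter = 11 + 17 + 14 + 17 + 15 = 74.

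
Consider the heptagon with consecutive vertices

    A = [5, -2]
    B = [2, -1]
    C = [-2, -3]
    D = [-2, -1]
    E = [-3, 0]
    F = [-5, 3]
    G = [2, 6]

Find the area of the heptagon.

47.5

Apply Gauss's area formula: 2A = Σ (x_i·y_{i+1} − x_{i+1}·y_i), indices taken mod 7.
Σ = (-1) + (-8) + (-4) + (-3) + (-9) + (-36) + (-34) = -95
Area = |Σ|/2 = 47.5.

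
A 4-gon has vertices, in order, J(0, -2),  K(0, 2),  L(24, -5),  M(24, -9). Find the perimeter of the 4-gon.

58

|JK| = √((0)² + (4)²) = √16 = 4
|KL| = √((24)² + (-7)²) = √625 = 25
|LM| = √((0)² + (-4)²) = √16 = 4
|MJ| = √((-24)² + (7)²) = √625 = 25
Perimeter = 4 + 25 + 4 + 25 = 58.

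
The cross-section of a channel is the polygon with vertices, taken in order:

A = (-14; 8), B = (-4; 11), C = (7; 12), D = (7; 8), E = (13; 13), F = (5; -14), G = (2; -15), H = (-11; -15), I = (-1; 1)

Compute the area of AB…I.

398.5

Apply the shoelace (surveyor's) formula: 2A = Σ (x_i·y_{i+1} − x_{i+1}·y_i), indices taken mod 9.
Σ = (-122) + (-125) + (-28) + (-13) + (-247) + (-47) + (-195) + (-26) + (6) = -797
Area = |Σ|/2 = 398.5.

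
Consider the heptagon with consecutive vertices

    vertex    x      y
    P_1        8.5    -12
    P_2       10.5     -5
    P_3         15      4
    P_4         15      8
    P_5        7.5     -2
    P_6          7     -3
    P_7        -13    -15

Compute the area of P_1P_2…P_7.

150.75

Σ = (83.5) + (117) + (60) + (-90) + (-8.5) + (-144) + (283.5) = 301.5
Area = |Σ|/2 = 150.75.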